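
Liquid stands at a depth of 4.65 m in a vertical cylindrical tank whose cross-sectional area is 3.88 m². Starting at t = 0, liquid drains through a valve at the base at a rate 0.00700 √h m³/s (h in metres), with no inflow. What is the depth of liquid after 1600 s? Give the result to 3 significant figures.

Accumulation of liquid (constant cross-section A): A dh/dt = −0.00700 √h.
∫ h^(−1/2) dh = −(0.00700/A) ∫ dt, giving 2√h = 2√h₀ − (0.00700/A) t.
√h = √4.65 − 0.00700·1600/(2·3.88) = 2.1564 − 1.4433 = 0.71309.
h = 0.71309² = 0.50849 m.

0.508 m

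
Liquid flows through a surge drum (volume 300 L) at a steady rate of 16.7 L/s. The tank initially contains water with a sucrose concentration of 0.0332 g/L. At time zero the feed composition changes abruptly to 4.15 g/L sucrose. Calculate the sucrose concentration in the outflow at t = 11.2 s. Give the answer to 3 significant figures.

1.94 g/L

Unsteady species balance (constant V, well mixed): V dC/dt = Q(C_in − C).
Time constant τ = V/Q = 300/16.7 = 17.964 s.
C approaches C_in exponentially: C(t) = C_in + (C₀ − C_in) e^(−t/τ).
C(11.2) = 4.15 + (0.0332 − 4.15)·e^(−11.2/17.964) = 4.15 + (-4.1168)·0.53608 = 1.9431 g/L.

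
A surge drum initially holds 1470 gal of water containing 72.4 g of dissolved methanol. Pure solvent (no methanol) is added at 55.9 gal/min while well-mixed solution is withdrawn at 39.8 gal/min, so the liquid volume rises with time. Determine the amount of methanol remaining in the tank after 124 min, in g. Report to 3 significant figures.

8.68 g

Let m(t) be the amount of methanol. Volume: V(t) = V₀ + (Q_in − Q_out) t = 1470 + 16.100 t; V(124) = 3466.4 gal.
Solute balance: dm/dt = 0 − Q_out C = −Q_out m/V(t).
Separate: dm/m = −Q_out dt/V(t) ⇒ ln(m/m₀) = −(Q_out/(Q_in−Q_out)) ln(V/V₀).
m = m₀ (V₀/V)^(Q_out/(Q_in−Q_out)) = 72.4 × (1470/3466.4)^(2.4720) = 8.6846 g.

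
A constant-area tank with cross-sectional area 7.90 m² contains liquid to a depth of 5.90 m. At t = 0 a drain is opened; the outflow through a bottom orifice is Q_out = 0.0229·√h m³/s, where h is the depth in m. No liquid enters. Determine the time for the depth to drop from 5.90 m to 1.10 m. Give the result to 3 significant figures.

With no inflow, A dh/dt = −0.0229 √h.
This is separable: 2 d(√h)/dt = −0.0229/A, so √h = √h₀ − (0.0229/(2A)) t.
t = 2A(√h₀ − √h)/0.0229 = 2·7.90·(√5.90 − √1.10)/0.0229
  = 15.800 × (2.4290 − 1.0488) / 0.0229 = 952.27 s.

952 s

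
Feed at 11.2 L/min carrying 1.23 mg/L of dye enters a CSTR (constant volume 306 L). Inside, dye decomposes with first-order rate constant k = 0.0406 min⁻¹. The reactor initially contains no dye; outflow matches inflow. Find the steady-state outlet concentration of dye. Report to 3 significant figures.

Species balance: V dC/dt = Q C_in − Q C − k V C.
At steady state: 0 = Q C_in − (Q + kV) C_ss, so C_ss = Q C_in/(Q + kV).
C_ss = 11.2·1.23/(11.2 + 0.0406·306) = 13.776/23.624 = 0.58315 mg/L.

0.583 mg/L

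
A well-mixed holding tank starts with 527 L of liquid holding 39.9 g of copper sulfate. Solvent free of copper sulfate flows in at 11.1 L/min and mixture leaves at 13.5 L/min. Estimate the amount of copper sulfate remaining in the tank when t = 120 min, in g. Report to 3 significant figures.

0.467 g

Let m(t) be the amount of copper sulfate. Volume: V(t) = V₀ + (Q_in − Q_out) t = 527 − 2.4000 t; V(120) = 239.00 L.
No copper sulfate enters, so dm/dt = −Q_out · (m/V).
dm/m = −Q_out dt/(V₀ − 2.4000 t); integrating gives ln(m/m₀) = −(Q_out/(Q_in−Q_out)) ln(V/V₀).
m = m₀ (V₀/V)^(Q_out/(Q_in−Q_out)) = 39.9 × (527/239.00)^(-5.6250) = 0.46696 g.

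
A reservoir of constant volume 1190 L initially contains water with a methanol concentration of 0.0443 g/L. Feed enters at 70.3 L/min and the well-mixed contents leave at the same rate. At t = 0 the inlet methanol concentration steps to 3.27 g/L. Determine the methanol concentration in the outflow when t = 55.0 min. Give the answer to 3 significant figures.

3.14 g/L

Accumulation = in − out for the solute gives V dC/dt = Q(C_in − C).
Time constant τ = V/Q = 1190/70.3 = 16.927 min.
This is linear first-order; C(t) = C_in + (C₀ − C_in) e^(−t/τ).
C(55.0) = 3.27 + (0.0443 − 3.27)·e^(−55.0/16.927) = 3.27 + (-3.2257)·0.038807 = 3.1448 g/L.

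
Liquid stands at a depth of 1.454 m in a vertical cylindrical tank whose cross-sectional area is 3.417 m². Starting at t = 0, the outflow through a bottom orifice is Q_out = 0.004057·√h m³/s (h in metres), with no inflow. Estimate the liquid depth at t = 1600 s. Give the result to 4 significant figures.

Unsteady balance on liquid volume: A dh/dt = −0.004057 √h.
This is separable: 2 d(√h)/dt = −0.004057/A, so √h = √h₀ − (0.004057/(2A)) t.
√h = √1.454 − 0.004057·1600/(2·3.417) = 1.20582 − 0.949839 = 0.255980.
h = 0.255980² = 0.0655259 m.

0.06553 m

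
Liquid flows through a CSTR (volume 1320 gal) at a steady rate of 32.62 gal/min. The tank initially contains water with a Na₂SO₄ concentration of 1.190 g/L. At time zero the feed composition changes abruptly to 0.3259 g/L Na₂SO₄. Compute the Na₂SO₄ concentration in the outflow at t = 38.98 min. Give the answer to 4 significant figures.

Mass balance on the solute (V constant): V dC/dt = Q(C_in − C).
Rewrite as dC/dt + C/τ = C_in/τ, τ = V/Q = 40.4660 min.
Integrating: C(t) = C_in + (C₀ − C_in) e^(−t/τ).
C(38.98) = 0.3259 + (1.190 − 0.3259)·e^(−38.98/40.4660) = 0.3259 + (0.864100)·0.381640 = 0.655675 g/L.

0.6557 g/L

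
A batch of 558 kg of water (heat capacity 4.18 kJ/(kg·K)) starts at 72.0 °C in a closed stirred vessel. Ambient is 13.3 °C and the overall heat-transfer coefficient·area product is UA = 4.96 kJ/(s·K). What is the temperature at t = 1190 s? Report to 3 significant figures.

18.0 °C

Lumped-capacitance energy balance: M c_p dT/dt = UA(T_amb − T).
dT/dt = (T_ss − T)/τ with T_ss = T_amb = 13.300 °C, τ = M c_p/UA = 558·4.18/4.96 = 470.25 s.
Integrating: T(t) = T_ss + (T₀ − T_ss) e^(−t/τ).
T(1190) = 13.300 + (58.700)·0.079614 = 17.973 °C.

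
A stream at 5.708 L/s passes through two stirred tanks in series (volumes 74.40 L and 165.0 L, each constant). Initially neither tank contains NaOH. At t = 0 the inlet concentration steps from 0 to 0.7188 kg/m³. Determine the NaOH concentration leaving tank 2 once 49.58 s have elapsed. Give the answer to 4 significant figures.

0.4964 kg/m³

Each tank obeys Vᵢ dCᵢ/dt = Q(Cᵢ₋₁ − Cᵢ), so τᵢ = Vᵢ/Q.
τ₁ = 74.40/5.708 = 13.0343 s; τ₂ = 165.0/5.708 = 28.9068 s.
Solving the cascade with C₁(0)=C₂(0)=0 gives C₂(t) = C_in[1 − (τ₁ e^(−t/τ₁) − τ₂ e^(−t/τ₂))/(τ₁ − τ₂)].
At t = 49.58: e^(−t/τ₁) = 0.0222859, e^(−t/τ₂) = 0.179934.
C₂ = 0.7188·[1 − (13.0343·0.0222859 − 28.9068·0.179934)/(-15.8725)] = 0.7188·0.690607 = 0.496409 kg/m³.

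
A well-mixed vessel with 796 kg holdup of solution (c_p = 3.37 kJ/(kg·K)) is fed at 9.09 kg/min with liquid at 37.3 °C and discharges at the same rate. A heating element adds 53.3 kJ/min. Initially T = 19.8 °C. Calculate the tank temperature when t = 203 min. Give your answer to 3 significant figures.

37.1 °C

Unsteady energy balance on the tank contents: M c_p dT/dt = ṁ c_p (T_in − T) + 53.3.
τ = M/ṁ = 87.569 min; T_ss = T_in + Q̇/(ṁ c_p) = 37.3 + 53.3/(9.09·3.37) = 39.040 °C.
Integrating: T(t) = T_ss + (T₀ − T_ss) e^(−t/τ).
T(203) = 39.040 + (-19.240)·e^(−203/87.569) = 39.040 + (-19.240)·0.098453 = 37.146 °C.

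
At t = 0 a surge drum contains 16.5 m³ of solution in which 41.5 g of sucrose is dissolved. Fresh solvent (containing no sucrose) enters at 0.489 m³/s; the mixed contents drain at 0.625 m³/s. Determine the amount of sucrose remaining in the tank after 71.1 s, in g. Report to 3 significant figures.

Total volume: dV/dt = Q_in − Q_out = -0.13600 m³/s, so V(t) = 16.5 − 0.13600 t and V(71.1) = 6.8304 m³.
No sucrose enters, so dm/dt = −Q_out · (m/V).
Separate: dm/m = −Q_out dt/V(t) ⇒ ln(m/m₀) = −(Q_out/(Q_in−Q_out)) ln(V/V₀).
m = m₀ (V₀/V)^(Q_out/(Q_in−Q_out)) = 41.5 × (16.5/6.8304)^(-4.5956) = 0.72072 g.

0.721 g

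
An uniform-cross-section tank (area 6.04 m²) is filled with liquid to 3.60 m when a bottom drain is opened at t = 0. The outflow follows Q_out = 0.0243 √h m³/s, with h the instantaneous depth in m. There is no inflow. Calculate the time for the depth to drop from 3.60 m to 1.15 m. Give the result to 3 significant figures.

410 s

Volume balance on the tank: A dh/dt = −0.0243 √h.
∫ h^(−1/2) dh = −(0.0243/A) ∫ dt, giving 2√h = 2√h₀ − (0.0243/A) t.
t = 2A(√h₀ − √h)/0.0243 = 2·6.04·(√3.60 − √1.15)/0.0243
  = 12.080 × (1.8974 − 1.0724) / 0.0243 = 410.12 s.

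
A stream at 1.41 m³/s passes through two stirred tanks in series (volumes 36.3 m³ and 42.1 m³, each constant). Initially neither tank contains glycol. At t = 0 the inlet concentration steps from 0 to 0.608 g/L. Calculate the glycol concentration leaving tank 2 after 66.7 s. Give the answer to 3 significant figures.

0.421 g/L

Time constants: τᵢ = Vᵢ/Q for each well-mixed tank.
τ₁ = 36.3/1.41 = 25.745 s; τ₂ = 42.1/1.41 = 29.858 s.
Tank 1: C₁ = C_in(1 − e^(−t/τ₁)). Tank 2 (τ₁ ≠ τ₂): C₂ = C_in[1 − (τ₁ e^(−t/τ₁) − τ₂ e^(−t/τ₂))/(τ₁ − τ₂)].
At t = 66.7: e^(−t/τ₁) = 0.074958, e^(−t/τ₂) = 0.10711.
C₂ = 0.608·[1 − (25.745·0.074958 − 29.858·0.10711)/(-4.1135)] = 0.608·0.69166 = 0.42053 g/L.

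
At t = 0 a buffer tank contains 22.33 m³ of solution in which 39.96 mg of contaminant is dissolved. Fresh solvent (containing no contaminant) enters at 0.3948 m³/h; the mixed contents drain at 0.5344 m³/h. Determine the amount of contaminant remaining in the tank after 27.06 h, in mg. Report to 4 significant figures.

Total volume: dV/dt = Q_in − Q_out = -0.139600 m³/h, so V(t) = 22.33 − 0.139600 t and V(27.06) = 18.5524 m³.
Solute balance: dm/dt = 0 − Q_out C = −Q_out m/V(t).
dm/m = −Q_out dt/(V₀ − 0.139600 t); integrating gives ln(m/m₀) = −(Q_out/(Q_in−Q_out)) ln(V/V₀).
m = m₀ (V₀/V)^(Q_out/(Q_in−Q_out)) = 39.96 × (22.33/18.5524)^(-3.82808) = 19.6567 mg.

19.66 mg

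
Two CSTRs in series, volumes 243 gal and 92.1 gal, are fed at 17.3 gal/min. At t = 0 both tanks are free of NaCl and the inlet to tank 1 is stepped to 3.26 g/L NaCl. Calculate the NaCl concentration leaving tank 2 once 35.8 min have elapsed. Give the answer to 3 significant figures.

2.85 g/L

Each tank obeys Vᵢ dCᵢ/dt = Q(Cᵢ₋₁ − Cᵢ), so τᵢ = Vᵢ/Q.
τ₁ = 243/17.3 = 14.046 min; τ₂ = 92.1/17.3 = 5.3237 min.
Tank 1: C₁ = C_in(1 − e^(−t/τ₁)). Tank 2 (τ₁ ≠ τ₂): C₂ = C_in[1 − (τ₁ e^(−t/τ₁) − τ₂ e^(−t/τ₂))/(τ₁ − τ₂)].
At t = 35.8: e^(−t/τ₁) = 0.078181, e^(−t/τ₂) = 0.0012009.
C₂ = 3.26·[1 − (14.046·0.078181 − 5.3237·0.0012009)/(8.7225)] = 3.26·0.87483 = 2.8520 g/L.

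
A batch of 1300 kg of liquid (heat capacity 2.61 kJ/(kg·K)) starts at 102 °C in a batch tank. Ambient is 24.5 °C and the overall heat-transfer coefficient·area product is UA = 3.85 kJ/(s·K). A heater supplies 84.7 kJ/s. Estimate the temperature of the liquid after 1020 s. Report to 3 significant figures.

63.9 °C

Lumped-capacitance energy balance: M c_p dT/dt = UA(T_amb − T) + Q̇.
dT/dt = (T_ss − T)/τ with T_ss = T_amb + Q̇/UA = 24.5 + 84.7/3.85 = 46.500 °C, τ = M c_p/UA = 1300·2.61/3.85 = 881.30 s.
This is linear first-order; T(t) = T_ss + (T₀ − T_ss) e^(−t/τ).
T(1020) = 46.500 + (55.500)·0.31431 = 63.944 °C.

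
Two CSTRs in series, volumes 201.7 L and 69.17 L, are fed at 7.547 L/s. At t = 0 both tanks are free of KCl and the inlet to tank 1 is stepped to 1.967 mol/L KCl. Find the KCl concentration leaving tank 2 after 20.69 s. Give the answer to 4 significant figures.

0.6941 mol/L

Species balance on tank i: dCᵢ/dt = (Cᵢ₋₁ − Cᵢ)/τᵢ with τᵢ = Vᵢ/Q.
τ₁ = 201.7/7.547 = 26.7259 s; τ₂ = 69.17/7.547 = 9.16523 s.
Tank 1: C₁ = C_in(1 − e^(−t/τ₁)). Tank 2 (τ₁ ≠ τ₂): C₂ = C_in[1 − (τ₁ e^(−t/τ₁) − τ₂ e^(−t/τ₂))/(τ₁ − τ₂)].
At t = 20.69: e^(−t/τ₁) = 0.461092, e^(−t/τ₂) = 0.104618.
C₂ = 1.967·[1 − (26.7259·0.461092 − 9.16523·0.104618)/(17.5606)] = 1.967·0.352856 = 0.694068 mol/L.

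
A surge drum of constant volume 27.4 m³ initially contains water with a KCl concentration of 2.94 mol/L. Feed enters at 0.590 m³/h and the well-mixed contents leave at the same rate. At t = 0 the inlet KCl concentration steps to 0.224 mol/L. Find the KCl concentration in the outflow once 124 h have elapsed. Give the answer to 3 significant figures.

Mass balance on the solute (V constant): V dC/dt = Q(C_in − C).
Rewrite as dC/dt + C/τ = C_in/τ, τ = V/Q = 46.441 h.
C approaches C_in exponentially: C(t) = C_in + (C₀ − C_in) e^(−t/τ).
C(124) = 0.224 + (2.94 − 0.224)·e^(−124/46.441) = 0.224 + (2.7160)·0.069247 = 0.41208 mol/L.

0.412 mol/L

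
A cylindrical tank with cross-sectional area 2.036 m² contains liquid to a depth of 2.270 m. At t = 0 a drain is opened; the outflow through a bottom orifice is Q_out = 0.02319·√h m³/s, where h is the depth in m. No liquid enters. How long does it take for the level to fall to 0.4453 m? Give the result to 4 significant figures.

147.4 s

A dh/dt = −Q_out = −0.02319 √h.
This is separable: 2 d(√h)/dt = −0.02319/A, so √h = √h₀ − (0.02319/(2A)) t.
t = 2A(√h₀ − √h)/0.02319 = 2·2.036·(√2.270 − √0.4453)/0.02319
  = 4.07200 × (1.50665 − 0.667308) / 0.02319 = 147.383 s.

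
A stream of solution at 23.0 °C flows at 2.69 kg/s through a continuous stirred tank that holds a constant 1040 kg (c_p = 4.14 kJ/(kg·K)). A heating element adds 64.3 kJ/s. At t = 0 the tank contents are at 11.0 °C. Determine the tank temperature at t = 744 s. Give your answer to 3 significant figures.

26.2 °C

M c_p dT/dt = ṁ c_p (T_in − T) + Q̇.
τ = M/ṁ = 386.62 s; T_ss = T_in + Q̇/(ṁ c_p) = 23.0 + 64.3/(2.69·4.14) = 28.774 °C.
T approaches T_ss exponentially: T(t) = T_ss + (T₀ − T_ss) e^(−t/τ).
T(744) = 28.774 + (-17.774)·e^(−744/386.62) = 28.774 + (-17.774)·0.14597 = 26.179 °C.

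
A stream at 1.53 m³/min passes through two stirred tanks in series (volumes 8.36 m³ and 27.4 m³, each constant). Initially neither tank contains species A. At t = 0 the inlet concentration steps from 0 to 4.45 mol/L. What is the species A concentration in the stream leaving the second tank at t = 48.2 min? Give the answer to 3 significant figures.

4.02 mol/L

Each tank obeys Vᵢ dCᵢ/dt = Q(Cᵢ₋₁ − Cᵢ), so τᵢ = Vᵢ/Q.
τ₁ = 8.36/1.53 = 5.4641 min; τ₂ = 27.4/1.53 = 17.908 min.
Solving the cascade with C₁(0)=C₂(0)=0 gives C₂(t) = C_in[1 − (τ₁ e^(−t/τ₁) − τ₂ e^(−t/τ₂))/(τ₁ − τ₂)].
At t = 48.2: e^(−t/τ₁) = 0.00014756, e^(−t/τ₂) = 0.067782.
C₂ = 4.45·[1 − (5.4641·0.00014756 − 17.908·0.067782)/(-12.444)] = 4.45·0.90252 = 4.0162 mol/L.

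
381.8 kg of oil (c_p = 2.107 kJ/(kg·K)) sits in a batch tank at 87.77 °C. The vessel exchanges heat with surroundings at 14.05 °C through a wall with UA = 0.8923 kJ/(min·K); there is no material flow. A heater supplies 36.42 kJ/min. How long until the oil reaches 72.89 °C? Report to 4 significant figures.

542.6 min

Lumped-capacitance energy balance: M c_p dT/dt = UA(T_amb − T) + Q̇.
τ = M c_p/UA = 901.549 min; T_ss = T_amb + Q̇/UA = 14.05 + 36.42/0.8923 = 54.8659 °C.
T(t) = T_ss + (T₀ − T_ss)e^(−t/τ); set T = 72.89:
t = −τ ln[(T − T_ss)/(T₀ − T_ss)] = −901.549 · ln(0.547777) = 542.631 min.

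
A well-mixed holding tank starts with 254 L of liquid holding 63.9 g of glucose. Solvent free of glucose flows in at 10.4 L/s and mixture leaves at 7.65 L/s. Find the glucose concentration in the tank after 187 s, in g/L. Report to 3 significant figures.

0.00383 g/L

Total volume: dV/dt = Q_in − Q_out = 2.7500 L/s, so V(t) = 254 + 2.7500 t and V(187) = 768.25 L.
Solute balance: dm/dt = 0 − Q_out C = −Q_out m/V(t).
Separate: dm/m = −Q_out dt/V(t) ⇒ ln(m/m₀) = −(Q_out/(Q_in−Q_out)) ln(V/V₀).
m = m₀ (V₀/V)^(Q_out/(Q_in−Q_out)) = 63.9 × (254/768.25)^(2.7818) = 2.9401 g.
C = m/V = 2.9401/768.25 = 0.0038271 g/L.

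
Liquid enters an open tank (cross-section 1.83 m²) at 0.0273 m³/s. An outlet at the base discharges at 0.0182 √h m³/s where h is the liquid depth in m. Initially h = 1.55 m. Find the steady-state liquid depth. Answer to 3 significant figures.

2.25 m

Level balance: A dh/dt = 0.0273 − 0.0182 √h. Setting dh/dt = 0:
Q_in = 0.0182 √h_ss ⇒ √h_ss = 0.0273/0.0182 = 1.5000.
h_ss = 1.5000² = 2.2500 m. (Since h₀ = 1.55 m < h_ss, the level will rise toward this value.)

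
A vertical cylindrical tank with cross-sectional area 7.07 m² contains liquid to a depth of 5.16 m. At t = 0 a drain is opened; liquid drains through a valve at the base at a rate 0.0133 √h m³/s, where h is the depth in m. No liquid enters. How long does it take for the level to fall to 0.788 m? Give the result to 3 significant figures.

With no inflow, A dh/dt = −0.0133 √h.
This is separable: 2 d(√h)/dt = −0.0133/A, so √h = √h₀ − (0.0133/(2A)) t.
t = 2A(√h₀ − √h)/0.0133 = 2·7.07·(√5.16 − √0.788)/0.0133
  = 14.140 × (2.2716 − 0.88769) / 0.0133 = 1471.3 s.

1470 s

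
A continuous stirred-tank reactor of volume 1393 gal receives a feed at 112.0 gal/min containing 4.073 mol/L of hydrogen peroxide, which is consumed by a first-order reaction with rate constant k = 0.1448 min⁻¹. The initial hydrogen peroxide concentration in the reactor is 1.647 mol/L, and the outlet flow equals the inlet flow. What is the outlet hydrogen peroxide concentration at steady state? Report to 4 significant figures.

1.454 mol/L

V dC/dt = Q(C_in − C) − k V C.
Steady state (dC/dt = 0): C_ss = Q C_in/(Q + kV) = C_in/(1 + kV/Q).
C_ss = 112.0·4.073/(112.0 + 0.1448·1393) = 456.176/313.706 = 1.45415 mol/L.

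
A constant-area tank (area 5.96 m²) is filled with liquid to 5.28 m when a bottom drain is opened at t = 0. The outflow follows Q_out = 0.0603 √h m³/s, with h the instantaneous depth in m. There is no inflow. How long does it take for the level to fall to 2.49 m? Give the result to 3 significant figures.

142 s

A dh/dt = −Q_out = −0.0603 √h.
∫ h^(−1/2) dh = −(0.0603/A) ∫ dt, giving 2√h = 2√h₀ − (0.0603/A) t.
t = 2A(√h₀ − √h)/0.0603 = 2·5.96·(√5.28 − √2.49)/0.0603
  = 11.920 × (2.2978 − 1.5780) / 0.0603 = 142.30 s.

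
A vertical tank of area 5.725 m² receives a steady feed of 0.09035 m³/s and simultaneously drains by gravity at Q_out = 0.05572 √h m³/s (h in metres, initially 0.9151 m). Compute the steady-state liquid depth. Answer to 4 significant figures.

Mass balance (ρ constant): A dh/dt = Q_in − 0.05572 √h. At steady state dh/dt = 0:
Q_in = 0.05572 √h_ss ⇒ √h_ss = 0.09035/0.05572 = 1.62150.
h_ss = 1.62150² = 2.62926 m. (Since h₀ = 0.9151 m < h_ss, the level will rise toward this value.)

2.629 m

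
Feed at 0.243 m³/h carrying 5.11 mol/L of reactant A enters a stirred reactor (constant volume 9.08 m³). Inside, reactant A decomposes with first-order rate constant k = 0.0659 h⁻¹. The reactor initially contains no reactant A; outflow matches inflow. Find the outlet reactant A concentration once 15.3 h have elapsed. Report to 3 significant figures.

1.12 mol/L

V dC/dt = Q(C_in − C) − k V C.
This is linear with rate a = Q/V + k = 0.092662 h⁻¹.
C_ss = Q C_in/(Q + kV) = 1.4758 mol/L; C(t) = C_ss + (C₀ − C_ss) e^(−a t).
C(15.3) = 1.4758 + (-1.4758)·e^(−0.092662·15.3) = 1.4758 + (-1.4758)·0.24226 = 1.1183 mol/L.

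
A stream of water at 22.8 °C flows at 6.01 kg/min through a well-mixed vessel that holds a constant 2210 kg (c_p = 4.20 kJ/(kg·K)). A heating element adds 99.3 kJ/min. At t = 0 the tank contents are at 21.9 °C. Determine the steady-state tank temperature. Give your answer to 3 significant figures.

26.7 °C

Heat balance on the well-mixed liquid: M c_p dT/dt = ṁ c_p (T_in − T) + 99.3.
At steady state dT/dt = 0 ⇒ T_ss = T_in + Q̇/(ṁ c_p) = 22.8 + 99.3/(6.01·4.20) = 26.734 °C.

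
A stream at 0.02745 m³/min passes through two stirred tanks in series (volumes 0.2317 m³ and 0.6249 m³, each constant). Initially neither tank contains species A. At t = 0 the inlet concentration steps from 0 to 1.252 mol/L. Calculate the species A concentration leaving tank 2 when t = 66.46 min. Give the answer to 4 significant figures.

1.145 mol/L

Time constants: τᵢ = Vᵢ/Q for each well-mixed tank.
τ₁ = 0.2317/0.02745 = 8.44080 min; τ₂ = 0.6249/0.02745 = 22.7650 min.
Tank 1: C₁ = C_in(1 − e^(−t/τ₁)). Tank 2 (τ₁ ≠ τ₂): C₂ = C_in[1 − (τ₁ e^(−t/τ₁) − τ₂ e^(−t/τ₂))/(τ₁ − τ₂)].
At t = 66.46: e^(−t/τ₁) = 0.000380639, e^(−t/τ₂) = 0.0539666.
C₂ = 1.252·[1 − (8.44080·0.000380639 − 22.7650·0.0539666)/(-14.3242)] = 1.252·0.914457 = 1.14490 mol/L.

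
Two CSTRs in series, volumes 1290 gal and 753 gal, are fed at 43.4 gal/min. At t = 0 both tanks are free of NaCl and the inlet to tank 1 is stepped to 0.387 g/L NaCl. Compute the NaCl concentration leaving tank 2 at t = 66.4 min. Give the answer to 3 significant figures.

Each tank obeys Vᵢ dCᵢ/dt = Q(Cᵢ₋₁ − Cᵢ), so τᵢ = Vᵢ/Q.
τ₁ = 1290/43.4 = 29.724 min; τ₂ = 753/43.4 = 17.350 min.
Tank 1: C₁ = C_in(1 − e^(−t/τ₁)). Tank 2 (τ₁ ≠ τ₂): C₂ = C_in[1 − (τ₁ e^(−t/τ₁) − τ₂ e^(−t/τ₂))/(τ₁ − τ₂)].
At t = 66.4: e^(−t/τ₁) = 0.10711, e^(−t/τ₂) = 0.021774.
C₂ = 0.387·[1 − (29.724·0.10711 − 17.350·0.021774)/(12.373)] = 0.387·0.77323 = 0.29924 g/L.

0.299 g/L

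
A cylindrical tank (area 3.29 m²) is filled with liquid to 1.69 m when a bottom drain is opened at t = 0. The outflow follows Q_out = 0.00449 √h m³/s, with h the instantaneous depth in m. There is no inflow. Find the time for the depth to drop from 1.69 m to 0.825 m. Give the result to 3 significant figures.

A dh/dt = −Q_out = −0.00449 √h.
This is separable: 2 d(√h)/dt = −0.00449/A, so √h = √h₀ − (0.00449/(2A)) t.
t = 2A(√h₀ − √h)/0.00449 = 2·3.29·(√1.69 − √0.825)/0.00449
  = 6.5800 × (1.3000 − 0.90830) / 0.00449 = 574.04 s.

574 s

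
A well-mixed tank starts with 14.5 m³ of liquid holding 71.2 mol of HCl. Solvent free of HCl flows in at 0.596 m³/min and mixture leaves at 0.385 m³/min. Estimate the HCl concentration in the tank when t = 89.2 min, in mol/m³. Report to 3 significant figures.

Total volume: dV/dt = Q_in − Q_out = 0.21100 m³/min, so V(t) = 14.5 + 0.21100 t and V(89.2) = 33.321 m³.
Solute balance: dm/dt = 0 − Q_out C = −Q_out m/V(t).
Separate: dm/m = −Q_out dt/V(t) ⇒ ln(m/m₀) = −(Q_out/(Q_in−Q_out)) ln(V/V₀).
m = m₀ (V₀/V)^(Q_out/(Q_in−Q_out)) = 71.2 × (14.5/33.321)^(1.8246) = 15.601 mol.
C = m/V = 15.601/33.321 = 0.46819 mol/m³.

0.468 mol/m³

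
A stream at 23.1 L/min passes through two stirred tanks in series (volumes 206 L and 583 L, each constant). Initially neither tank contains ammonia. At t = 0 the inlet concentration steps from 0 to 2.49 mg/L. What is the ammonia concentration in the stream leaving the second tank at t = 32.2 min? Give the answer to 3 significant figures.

Each tank obeys Vᵢ dCᵢ/dt = Q(Cᵢ₋₁ − Cᵢ), so τᵢ = Vᵢ/Q.
τ₁ = 206/23.1 = 8.9177 min; τ₂ = 583/23.1 = 25.238 min.
Tank 1: C₁ = C_in(1 − e^(−t/τ₁)). Tank 2 (τ₁ ≠ τ₂): C₂ = C_in[1 − (τ₁ e^(−t/τ₁) − τ₂ e^(−t/τ₂))/(τ₁ − τ₂)].
At t = 32.2: e^(−t/τ₁) = 0.027031, e^(−t/τ₂) = 0.27919.
C₂ = 2.49·[1 − (8.9177·0.027031 − 25.238·0.27919)/(-16.320)] = 2.49·0.58302 = 1.4517 mg/L.

1.45 mg/L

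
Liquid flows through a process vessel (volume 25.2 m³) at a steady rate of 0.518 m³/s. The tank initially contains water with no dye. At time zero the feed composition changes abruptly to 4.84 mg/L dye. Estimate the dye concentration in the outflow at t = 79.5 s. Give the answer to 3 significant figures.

Unsteady species balance (constant V, well mixed): V dC/dt = Q(C_in − C).
Time constant τ = V/Q = 25.2/0.518 = 48.649 s.
This is linear first-order; C(t) = C_in + (C₀ − C_in) e^(−t/τ).
C(79.5) = 4.84 + (0 − 4.84)·e^(−79.5/48.649) = 4.84 + (-4.8400)·0.19511 = 3.8956 mg/L.

3.90 mg/L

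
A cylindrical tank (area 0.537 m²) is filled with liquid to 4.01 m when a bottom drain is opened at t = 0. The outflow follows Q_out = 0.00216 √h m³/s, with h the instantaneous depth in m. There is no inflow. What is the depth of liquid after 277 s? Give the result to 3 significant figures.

Unsteady balance on liquid volume: A dh/dt = −0.00216 √h.
Separate and integrate: 2(√h − √h₀) = −(0.00216/A) t.
√h = √4.01 − 0.00216·277/(2·0.537) = 2.0025 − 0.55709 = 1.4454.
h = 1.4454² = 2.0892 m.

2.09 m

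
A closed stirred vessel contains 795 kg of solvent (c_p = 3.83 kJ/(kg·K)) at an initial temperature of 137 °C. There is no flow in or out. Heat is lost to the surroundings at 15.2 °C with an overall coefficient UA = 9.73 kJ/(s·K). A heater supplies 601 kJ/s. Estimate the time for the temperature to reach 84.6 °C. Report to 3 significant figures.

645 s

M c_p dT/dt = −UA(T − T_amb) + Q̇.
τ = M c_p/UA = 312.93 s; T_ss = T_amb + Q̇/UA = 15.2 + 601/9.73 = 76.968 °C.
T(t) = T_ss + (T₀ − T_ss)e^(−t/τ); set T = 84.6:
t = −τ ln[(T − T_ss)/(T₀ − T_ss)] = −312.93 · ln(0.12714) = 645.43 s.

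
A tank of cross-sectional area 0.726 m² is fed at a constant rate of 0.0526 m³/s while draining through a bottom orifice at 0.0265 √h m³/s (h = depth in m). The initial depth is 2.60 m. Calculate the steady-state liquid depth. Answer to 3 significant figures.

A dh/dt = Q_in − 0.0265 √h. Steady state requires inflow = outflow:
Q_in = 0.0265 √h_ss ⇒ √h_ss = 0.0526/0.0265 = 1.9849.
h_ss = 1.9849² = 3.9399 m. (Since h₀ = 2.60 m < h_ss, the level will rise toward this value.)

3.94 m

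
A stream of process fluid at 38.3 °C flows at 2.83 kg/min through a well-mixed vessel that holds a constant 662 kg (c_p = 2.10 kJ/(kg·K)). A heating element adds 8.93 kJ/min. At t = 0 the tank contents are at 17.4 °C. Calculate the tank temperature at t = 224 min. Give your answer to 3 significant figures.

31.2 °C

M c_p dT/dt = ṁ c_p (T_in − T) + Q̇.
τ = M/ṁ = 233.92 min; T_ss = T_in + Q̇/(ṁ c_p) = 38.3 + 8.93/(2.83·2.10) = 39.803 °C.
This is linear first-order; T(t) = T_ss + (T₀ − T_ss) e^(−t/τ).
T(224) = 39.803 + (-22.403)·e^(−224/233.92) = 39.803 + (-22.403)·0.38382 = 31.204 °C.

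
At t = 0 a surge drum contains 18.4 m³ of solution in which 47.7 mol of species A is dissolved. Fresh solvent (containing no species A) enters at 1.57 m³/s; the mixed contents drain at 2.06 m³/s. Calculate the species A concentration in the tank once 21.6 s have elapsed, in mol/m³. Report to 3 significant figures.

0.167 mol/m³

Let m(t) be the amount of species A. Volume: V(t) = V₀ + (Q_in − Q_out) t = 18.4 − 0.49000 t; V(21.6) = 7.8160 m³.
No species A enters, so dm/dt = −Q_out · (m/V).
Separate: dm/m = −Q_out dt/V(t) ⇒ ln(m/m₀) = −(Q_out/(Q_in−Q_out)) ln(V/V₀).
m = m₀ (V₀/V)^(Q_out/(Q_in−Q_out)) = 47.7 × (18.4/7.8160)^(-4.2041) = 1.3041 mol.
C = m/V = 1.3041/7.8160 = 0.16685 mol/m³.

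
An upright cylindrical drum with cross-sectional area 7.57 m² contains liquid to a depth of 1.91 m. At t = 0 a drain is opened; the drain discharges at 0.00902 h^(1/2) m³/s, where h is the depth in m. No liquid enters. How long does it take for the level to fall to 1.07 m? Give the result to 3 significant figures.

Mass balance (ρ constant): A dh/dt = −0.00902 √h.
∫ h^(−1/2) dh = −(0.00902/A) ∫ dt, giving 2√h = 2√h₀ − (0.00902/A) t.
t = 2A(√h₀ − √h)/0.00902 = 2·7.57·(√1.91 − √1.07)/0.00902
  = 15.140 × (1.3820 − 1.0344) / 0.00902 = 583.48 s.

583 s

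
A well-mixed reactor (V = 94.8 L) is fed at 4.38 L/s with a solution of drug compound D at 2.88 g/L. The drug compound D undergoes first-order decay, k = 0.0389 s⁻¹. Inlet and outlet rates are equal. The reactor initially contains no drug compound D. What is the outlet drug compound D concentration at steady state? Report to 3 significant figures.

Species balance: V dC/dt = Q C_in − Q C − k V C.
At steady state: 0 = Q C_in − (Q + kV) C_ss, so C_ss = Q C_in/(Q + kV).
C_ss = 4.38·2.88/(4.38 + 0.0389·94.8) = 12.614/8.0677 = 1.5636 g/L.

1.56 g/L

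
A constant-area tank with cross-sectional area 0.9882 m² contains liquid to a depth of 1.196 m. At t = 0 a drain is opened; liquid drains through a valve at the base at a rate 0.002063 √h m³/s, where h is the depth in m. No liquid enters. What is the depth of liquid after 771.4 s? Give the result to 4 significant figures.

Volume balance on the tank: A dh/dt = −0.002063 √h.
∫ h^(−1/2) dh = −(0.002063/A) ∫ dt, giving 2√h = 2√h₀ − (0.002063/A) t.
√h = √1.196 − 0.002063·771.4/(2·0.9882) = 1.09362 − 0.805200 = 0.288417.
h = 0.288417² = 0.0831846 m.

0.08318 m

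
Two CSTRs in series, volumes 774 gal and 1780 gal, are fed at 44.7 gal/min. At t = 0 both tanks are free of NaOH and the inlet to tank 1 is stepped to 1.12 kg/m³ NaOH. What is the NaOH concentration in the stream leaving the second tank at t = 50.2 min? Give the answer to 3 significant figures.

0.606 kg/m³

Time constants: τᵢ = Vᵢ/Q for each well-mixed tank.
τ₁ = 774/44.7 = 17.315 min; τ₂ = 1780/44.7 = 39.821 min.
Solving the cascade with C₁(0)=C₂(0)=0 gives C₂(t) = C_in[1 − (τ₁ e^(−t/τ₁) − τ₂ e^(−t/τ₂))/(τ₁ − τ₂)].
At t = 50.2: e^(−t/τ₁) = 0.055070, e^(−t/τ₂) = 0.28347.
C₂ = 1.12·[1 − (17.315·0.055070 − 39.821·0.28347)/(-22.506)] = 1.12·0.54080 = 0.60569 kg/m³.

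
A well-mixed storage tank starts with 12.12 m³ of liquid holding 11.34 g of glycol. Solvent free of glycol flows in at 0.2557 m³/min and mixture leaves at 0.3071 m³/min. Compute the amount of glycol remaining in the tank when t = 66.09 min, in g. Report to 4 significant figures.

Total volume: dV/dt = Q_in − Q_out = -0.0514000 m³/min, so V(t) = 12.12 − 0.0514000 t and V(66.09) = 8.72297 m³.
No glycol enters, so dm/dt = −Q_out · (m/V).
dm/m = −Q_out dt/(V₀ − 0.0514000 t); integrating gives ln(m/m₀) = −(Q_out/(Q_in−Q_out)) ln(V/V₀).
m = m₀ (V₀/V)^(Q_out/(Q_in−Q_out)) = 11.34 × (12.12/8.72297)^(-5.97471) = 1.58927 g.

1.589 g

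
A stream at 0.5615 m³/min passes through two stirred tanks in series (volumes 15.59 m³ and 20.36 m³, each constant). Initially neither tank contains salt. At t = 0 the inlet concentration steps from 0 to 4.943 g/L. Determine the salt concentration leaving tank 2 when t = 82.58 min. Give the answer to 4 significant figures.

3.605 g/L

Time constants: τᵢ = Vᵢ/Q for each well-mixed tank.
τ₁ = 15.59/0.5615 = 27.7649 min; τ₂ = 20.36/0.5615 = 36.2600 min.
Tank 1: C₁ = C_in(1 − e^(−t/τ₁)). Tank 2 (τ₁ ≠ τ₂): C₂ = C_in[1 − (τ₁ e^(−t/τ₁) − τ₂ e^(−t/τ₂))/(τ₁ − τ₂)].
At t = 82.58: e^(−t/τ₁) = 0.0510854, e^(−t/τ₂) = 0.102546.
C₂ = 4.943·[1 − (27.7649·0.0510854 − 36.2600·0.102546)/(-8.49510)] = 4.943·0.729261 = 3.60474 g/L.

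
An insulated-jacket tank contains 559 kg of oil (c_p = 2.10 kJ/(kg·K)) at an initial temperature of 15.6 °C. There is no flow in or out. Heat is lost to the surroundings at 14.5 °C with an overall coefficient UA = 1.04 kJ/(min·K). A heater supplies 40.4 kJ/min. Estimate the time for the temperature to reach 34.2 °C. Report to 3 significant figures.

766 min

Energy balance: M c_p dT/dt = −UA(T − T_amb) + Q̇.
τ = M c_p/UA = 1128.8 min; T_ss = T_amb + Q̇/UA = 14.5 + 40.4/1.04 = 53.346 °C.
T(t) = T_ss + (T₀ − T_ss)e^(−t/τ); set T = 34.2:
t = −τ ln[(T − T_ss)/(T₀ − T_ss)] = −1128.8 · ln(0.50723) = 766.17 min.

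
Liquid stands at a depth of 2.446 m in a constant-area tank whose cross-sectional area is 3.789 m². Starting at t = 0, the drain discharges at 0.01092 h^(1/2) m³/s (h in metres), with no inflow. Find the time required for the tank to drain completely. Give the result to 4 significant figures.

1085 s

A dh/dt = −Q_out = −0.01092 √h.
∫ h^(−1/2) dh = −(0.01092/A) ∫ dt, giving 2√h = 2√h₀ − (0.01092/A) t.
Tank is empty when √h = 0: t_empty = 2A√h₀/0.01092.
t_empty = 2·3.789·√2.446/0.01092 = 7.57800·1.56397/0.01092 = 1085.33 s.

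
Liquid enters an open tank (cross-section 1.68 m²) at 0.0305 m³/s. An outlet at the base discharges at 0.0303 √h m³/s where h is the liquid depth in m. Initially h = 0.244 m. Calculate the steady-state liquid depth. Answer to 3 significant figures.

Level balance: A dh/dt = 0.0305 − 0.0303 √h. Setting dh/dt = 0:
Q_in = 0.0303 √h_ss ⇒ √h_ss = 0.0305/0.0303 = 1.0066.
h_ss = 1.0066² = 1.0132 m. (Since h₀ = 0.244 m < h_ss, the level will rise toward this value.)

1.01 m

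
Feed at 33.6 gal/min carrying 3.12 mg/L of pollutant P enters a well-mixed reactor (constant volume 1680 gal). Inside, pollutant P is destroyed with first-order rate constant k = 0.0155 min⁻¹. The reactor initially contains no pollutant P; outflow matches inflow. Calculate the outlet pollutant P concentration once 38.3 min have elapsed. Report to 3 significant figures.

Accumulation = in − out − consumed: V dC/dt = Q C_in − Q C − k V C.
This is linear with rate a = Q/V + k = 0.035500 min⁻¹.
C_ss = Q C_in/(Q + kV) = 1.7577 mg/L; C(t) = C_ss + (C₀ − C_ss) e^(−a t).
C(38.3) = 1.7577 + (-1.7577)·e^(−0.035500·38.3) = 1.7577 + (-1.7577)·0.25675 = 1.3064 mg/L.

1.31 mg/L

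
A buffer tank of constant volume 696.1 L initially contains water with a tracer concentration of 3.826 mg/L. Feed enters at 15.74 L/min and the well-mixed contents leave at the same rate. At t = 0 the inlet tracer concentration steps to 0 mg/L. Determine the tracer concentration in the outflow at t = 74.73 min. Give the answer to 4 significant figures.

0.7061 mg/L

Mass balance on the solute (V constant): V dC/dt = Q(C_in − C).
So dC/dt = (C_in − C)/τ with τ = V/Q = 696.1/15.74 = 44.2249 min.
Solution: C(t) = C_in + (C₀ − C_in) e^(−t/τ).
C(74.73) = 0 + (3.826 − 0)·e^(−74.73/44.2249) = 0 + (3.82600)·0.184562 = 0.706133 mg/L.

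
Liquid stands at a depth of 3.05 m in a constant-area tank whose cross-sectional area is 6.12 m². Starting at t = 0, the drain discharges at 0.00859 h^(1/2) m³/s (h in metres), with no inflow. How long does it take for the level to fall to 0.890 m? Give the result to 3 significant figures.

1140 s

Unsteady balance on liquid volume: A dh/dt = −0.00859 √h.
This is separable: 2 d(√h)/dt = −0.00859/A, so √h = √h₀ − (0.00859/(2A)) t.
t = 2A(√h₀ − √h)/0.00859 = 2·6.12·(√3.05 − √0.890)/0.00859
  = 12.240 × (1.7464 − 0.94340) / 0.00859 = 1144.2 s.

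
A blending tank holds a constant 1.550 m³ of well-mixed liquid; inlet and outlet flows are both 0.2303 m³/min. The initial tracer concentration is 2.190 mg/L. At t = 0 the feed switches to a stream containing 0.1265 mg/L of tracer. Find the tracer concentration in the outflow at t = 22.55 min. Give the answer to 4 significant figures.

0.1989 mg/L

Mass balance on the solute (V constant): V dC/dt = Q(C_in − C).
Rewrite as dC/dt + C/τ = C_in/τ, τ = V/Q = 6.73035 min.
This is linear first-order; C(t) = C_in + (C₀ − C_in) e^(−t/τ).
C(22.55) = 0.1265 + (2.190 − 0.1265)·e^(−22.55/6.73035) = 0.1265 + (2.06350)·0.0350670 = 0.198861 mg/L.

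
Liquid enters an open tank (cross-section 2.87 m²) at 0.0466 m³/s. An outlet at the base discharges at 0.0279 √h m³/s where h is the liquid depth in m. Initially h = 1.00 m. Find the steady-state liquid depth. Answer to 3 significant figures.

2.79 m

A dh/dt = Q_in − 0.0279 √h. Steady state requires inflow = outflow:
Q_in = 0.0279 √h_ss ⇒ √h_ss = 0.0466/0.0279 = 1.6703.
h_ss = 1.6703² = 2.7897 m. (Since h₀ = 1.00 m < h_ss, the level will rise toward this value.)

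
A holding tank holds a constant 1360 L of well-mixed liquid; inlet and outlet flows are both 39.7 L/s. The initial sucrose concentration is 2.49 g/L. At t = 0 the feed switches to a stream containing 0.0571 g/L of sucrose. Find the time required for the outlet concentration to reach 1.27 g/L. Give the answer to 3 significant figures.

23.8 s

Unsteady species balance (constant V, well mixed): V dC/dt = Q(C_in − C), so τ = V/Q = 34.257 s.
C(t) = C_in + (C₀ − C_in) e^(−t/τ). Set C = 1.27 and solve for t:
e^(−t/τ) = (C − C_in)/(C₀ − C_in) = (1.27 − 0.0571)/(2.49 − 0.0571) = 0.49854
t = −τ ln(…) = 34.257 × 0.69607 = 23.845 s.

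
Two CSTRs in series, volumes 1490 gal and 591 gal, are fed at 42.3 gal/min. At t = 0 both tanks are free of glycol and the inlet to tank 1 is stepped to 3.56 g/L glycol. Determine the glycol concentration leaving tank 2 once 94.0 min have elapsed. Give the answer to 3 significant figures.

3.15 g/L

Time constants: τᵢ = Vᵢ/Q for each well-mixed tank.
τ₁ = 1490/42.3 = 35.225 min; τ₂ = 591/42.3 = 13.972 min.
Solving the cascade with C₁(0)=C₂(0)=0 gives C₂(t) = C_in[1 − (τ₁ e^(−t/τ₁) − τ₂ e^(−t/τ₂))/(τ₁ − τ₂)].
At t = 94.0: e^(−t/τ₁) = 0.069350, e^(−t/τ₂) = 0.0011970.
C₂ = 3.56·[1 − (35.225·0.069350 − 13.972·0.0011970)/(21.253)] = 3.56·0.88585 = 3.1536 g/L.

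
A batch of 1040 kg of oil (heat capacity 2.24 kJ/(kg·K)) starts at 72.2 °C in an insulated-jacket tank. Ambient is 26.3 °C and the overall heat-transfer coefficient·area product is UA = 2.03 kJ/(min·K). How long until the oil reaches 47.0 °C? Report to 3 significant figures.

Lumped-capacitance energy balance: M c_p dT/dt = UA(T_amb − T).
τ = M c_p/UA = 1147.6 min; T_ss = T_amb = 26.300 °C.
T(t) = T_ss + (T₀ − T_ss)e^(−t/τ); set T = 47.0:
t = −τ ln[(T − T_ss)/(T₀ − T_ss)] = −1147.6 · ln(0.45098) = 913.86 min.

914 min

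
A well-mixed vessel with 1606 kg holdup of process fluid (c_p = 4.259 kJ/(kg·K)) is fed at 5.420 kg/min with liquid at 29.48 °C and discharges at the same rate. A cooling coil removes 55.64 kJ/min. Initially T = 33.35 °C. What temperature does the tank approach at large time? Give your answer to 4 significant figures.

27.07 °C

Unsteady energy balance on the tank contents: M c_p dT/dt = ṁ c_p (T_in − T) − 55.64.
At steady state dT/dt = 0 ⇒ T_ss = T_in − Q̇/(ṁ c_p) = 29.48 − 55.64/(5.420·4.259) = 27.0696 °C.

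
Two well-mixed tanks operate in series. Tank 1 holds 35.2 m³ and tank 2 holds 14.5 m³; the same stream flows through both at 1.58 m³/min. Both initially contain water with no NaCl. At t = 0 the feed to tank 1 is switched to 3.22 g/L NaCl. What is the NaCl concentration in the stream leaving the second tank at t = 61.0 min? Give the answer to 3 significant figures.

Time constants: τᵢ = Vᵢ/Q for each well-mixed tank.
τ₁ = 35.2/1.58 = 22.278 min; τ₂ = 14.5/1.58 = 9.1772 min.
Tank 1: C₁ = C_in(1 − e^(−t/τ₁)). Tank 2 (τ₁ ≠ τ₂): C₂ = C_in[1 − (τ₁ e^(−t/τ₁) − τ₂ e^(−t/τ₂))/(τ₁ − τ₂)].
At t = 61.0: e^(−t/τ₁) = 0.064695, e^(−t/τ₂) = 0.0012980.
C₂ = 3.22·[1 − (22.278·0.064695 − 9.1772·0.0012980)/(13.101)] = 3.22·0.89090 = 2.8687 g/L.

2.87 g/L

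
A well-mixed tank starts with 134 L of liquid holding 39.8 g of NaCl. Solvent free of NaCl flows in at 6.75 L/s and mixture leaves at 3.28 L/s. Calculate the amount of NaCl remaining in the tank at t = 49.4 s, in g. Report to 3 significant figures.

Total volume: dV/dt = Q_in − Q_out = 3.4700 L/s, so V(t) = 134 + 3.4700 t and V(49.4) = 305.42 L.
No NaCl enters, so dm/dt = −Q_out · (m/V).
dm/m = −Q_out dt/(V₀ + 3.4700 t); integrating gives ln(m/m₀) = −(Q_out/(Q_in−Q_out)) ln(V/V₀).
m = m₀ (V₀/V)^(Q_out/(Q_in−Q_out)) = 39.8 × (134/305.42)^(0.94524) = 18.268 g.

18.3 g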